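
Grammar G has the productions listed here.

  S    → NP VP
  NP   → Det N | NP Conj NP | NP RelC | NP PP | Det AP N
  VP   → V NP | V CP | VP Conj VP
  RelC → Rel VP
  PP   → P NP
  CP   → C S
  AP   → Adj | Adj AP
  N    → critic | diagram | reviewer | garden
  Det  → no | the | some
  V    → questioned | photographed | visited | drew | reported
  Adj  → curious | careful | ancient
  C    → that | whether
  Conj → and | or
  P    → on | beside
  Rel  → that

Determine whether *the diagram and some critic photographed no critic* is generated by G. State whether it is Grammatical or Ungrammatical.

Grammatical

[S [NP [NP [Det the] [N diagram]] [Conj and] [NP [Det some] [N critic]]] [VP [V photographed] [NP [Det no] [N critic]]]]
Every word is introduced by a lexical rule and the phrasal rules combine the resulting categories into a single S.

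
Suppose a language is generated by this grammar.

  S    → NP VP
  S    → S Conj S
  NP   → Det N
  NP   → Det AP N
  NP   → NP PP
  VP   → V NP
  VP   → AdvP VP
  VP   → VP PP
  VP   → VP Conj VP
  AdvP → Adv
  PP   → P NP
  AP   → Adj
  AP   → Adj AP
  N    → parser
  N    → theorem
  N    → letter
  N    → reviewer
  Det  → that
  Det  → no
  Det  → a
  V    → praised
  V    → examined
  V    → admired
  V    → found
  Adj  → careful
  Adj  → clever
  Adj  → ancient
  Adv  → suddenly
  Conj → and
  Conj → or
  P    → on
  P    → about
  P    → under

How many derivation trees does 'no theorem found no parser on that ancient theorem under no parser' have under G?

Two of the 5 distinct bracketings:
[S [NP [Det no] [N theorem]] [VP [V found] [NP [NP [Det no] [N parser]] [PP [P on] [NP [NP [Det that] [AP [Adj ancient]] [N theorem]] [PP [P under] [NP [Det no] [N parser]]]]]]]]
[S [NP [Det no] [N theorem]] [VP [V found] [NP [NP [NP [Det no] [N parser]] [PP [P on] [NP [Det that] [AP [Adj ancient]] [N theorem]]]] [PP [P under] [NP [Det no] [N parser]]]]]]
The trees differ in how a recursive rule is bracketed over the same span.

5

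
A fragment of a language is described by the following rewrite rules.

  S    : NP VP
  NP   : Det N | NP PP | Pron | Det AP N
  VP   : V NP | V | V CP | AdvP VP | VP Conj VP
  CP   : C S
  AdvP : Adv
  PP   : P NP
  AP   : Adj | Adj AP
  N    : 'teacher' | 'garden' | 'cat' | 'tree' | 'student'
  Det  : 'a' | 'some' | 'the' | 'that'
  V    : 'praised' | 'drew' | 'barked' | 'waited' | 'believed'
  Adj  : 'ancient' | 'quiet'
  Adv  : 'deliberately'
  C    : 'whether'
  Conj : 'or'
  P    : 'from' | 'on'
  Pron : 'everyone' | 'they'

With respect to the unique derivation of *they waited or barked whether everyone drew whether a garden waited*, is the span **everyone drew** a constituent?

[S [NP [Pron they]] [VP [VP [V waited]] [Conj or] [VP [V barked] [CP [C whether] [S [NP [Pron everyone]] [VP [V drew] [CP [C whether] [S [NP [Det a] [N garden]] [VP [V waited]]]]]]]]]]
The smallest constituent containing 'everyone drew' is the S spanning 'everyone drew whether a garden waited'; no single node in the tree dominates exactly the given words.

No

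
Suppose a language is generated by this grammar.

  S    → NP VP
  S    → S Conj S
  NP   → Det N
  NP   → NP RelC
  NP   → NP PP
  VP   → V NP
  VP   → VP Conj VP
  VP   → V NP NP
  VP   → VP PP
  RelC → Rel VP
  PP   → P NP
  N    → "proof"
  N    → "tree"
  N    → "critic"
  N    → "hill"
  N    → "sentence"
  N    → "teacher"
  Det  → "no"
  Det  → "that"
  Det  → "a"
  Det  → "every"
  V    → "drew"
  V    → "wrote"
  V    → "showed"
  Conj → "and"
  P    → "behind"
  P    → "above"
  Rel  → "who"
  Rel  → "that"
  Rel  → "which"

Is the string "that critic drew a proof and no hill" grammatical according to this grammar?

For S → NP VP, the only prefix that parses as NP is 'that critic', but the remainder 'drew a proof and no hill' is not a VP under these rules. The alternative S rule S → S Conj S likewise has no satisfying split.

Ungrammatical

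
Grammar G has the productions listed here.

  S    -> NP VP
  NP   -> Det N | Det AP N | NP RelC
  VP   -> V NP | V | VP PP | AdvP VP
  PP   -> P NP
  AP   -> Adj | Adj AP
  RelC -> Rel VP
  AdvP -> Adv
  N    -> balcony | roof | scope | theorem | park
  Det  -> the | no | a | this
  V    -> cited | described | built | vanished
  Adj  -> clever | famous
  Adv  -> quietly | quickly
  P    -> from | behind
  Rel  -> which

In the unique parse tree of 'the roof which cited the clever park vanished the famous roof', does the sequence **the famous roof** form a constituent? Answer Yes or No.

[S [NP [NP [Det the] [N roof]] [RelC [Rel which] [VP [V cited] [NP [Det the] [AP [Adj clever]] [N park]]]]] [VP [V vanished] [NP [Det the] [AP [Adj famous]] [N roof]]]]
The words 'the famous roof' are exhaustively dominated by a single NP node (built by NP → Det AP N), so they form a constituent.

Yes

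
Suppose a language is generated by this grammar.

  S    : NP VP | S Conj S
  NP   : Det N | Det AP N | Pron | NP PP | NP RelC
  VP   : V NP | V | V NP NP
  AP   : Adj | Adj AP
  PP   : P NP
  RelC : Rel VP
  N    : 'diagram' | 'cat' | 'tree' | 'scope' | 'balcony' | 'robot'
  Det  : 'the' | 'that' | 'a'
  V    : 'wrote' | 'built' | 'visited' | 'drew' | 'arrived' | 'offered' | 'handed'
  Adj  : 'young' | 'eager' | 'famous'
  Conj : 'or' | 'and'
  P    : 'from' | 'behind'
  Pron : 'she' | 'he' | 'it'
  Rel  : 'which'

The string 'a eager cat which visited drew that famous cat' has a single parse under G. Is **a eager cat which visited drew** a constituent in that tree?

No

[S [NP [NP [Det a] [AP [Adj eager]] [N cat]] [RelC [Rel which] [VP [V visited]]]] [VP [V drew] [NP [Det that] [AP [Adj famous]] [N cat]]]]
The smallest constituent containing 'a eager cat which visited drew' is the S spanning 'a eager cat which visited drew that famous cat'; no single node in the tree dominates exactly the given words.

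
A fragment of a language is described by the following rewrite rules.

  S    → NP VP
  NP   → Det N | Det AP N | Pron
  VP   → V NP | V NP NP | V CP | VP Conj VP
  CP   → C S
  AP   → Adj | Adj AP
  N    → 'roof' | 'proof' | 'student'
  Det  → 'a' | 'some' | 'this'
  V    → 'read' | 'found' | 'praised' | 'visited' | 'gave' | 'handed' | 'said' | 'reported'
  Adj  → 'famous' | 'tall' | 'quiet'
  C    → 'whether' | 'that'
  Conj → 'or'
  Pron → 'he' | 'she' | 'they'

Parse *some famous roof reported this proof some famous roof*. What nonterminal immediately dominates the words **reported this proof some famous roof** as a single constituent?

VP

[S [NP [Det some] [AP [Adj famous]] [N roof]] [VP [V reported] [NP [Det this] [N proof]] [NP [Det some] [AP [Adj famous]] [N roof]]]]
The span 'reported this proof some famous roof' is the VP node built by VP → V NP NP.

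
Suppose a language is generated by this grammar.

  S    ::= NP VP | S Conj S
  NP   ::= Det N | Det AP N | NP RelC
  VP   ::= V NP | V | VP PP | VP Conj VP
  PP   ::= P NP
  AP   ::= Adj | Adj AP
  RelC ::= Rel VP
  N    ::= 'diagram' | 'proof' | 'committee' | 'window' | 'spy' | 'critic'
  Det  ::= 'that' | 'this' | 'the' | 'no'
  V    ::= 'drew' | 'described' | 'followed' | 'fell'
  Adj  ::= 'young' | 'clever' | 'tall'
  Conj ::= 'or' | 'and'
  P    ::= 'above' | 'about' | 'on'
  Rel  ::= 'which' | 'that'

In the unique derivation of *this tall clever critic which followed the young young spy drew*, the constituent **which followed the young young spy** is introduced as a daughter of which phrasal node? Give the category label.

NP

[S [NP [NP [Det this] [AP [Adj tall] [AP [Adj clever]]] [N critic]] [RelC [Rel which] [VP [V followed] [NP [Det the] [AP [Adj young] [AP [Adj young]]] [N spy]]]]] [VP [V drew]]]
The span 'which followed the young young spy' is the RelC node built by RelC → Rel VP.
Its mother is the NP built by NP → NP RelC.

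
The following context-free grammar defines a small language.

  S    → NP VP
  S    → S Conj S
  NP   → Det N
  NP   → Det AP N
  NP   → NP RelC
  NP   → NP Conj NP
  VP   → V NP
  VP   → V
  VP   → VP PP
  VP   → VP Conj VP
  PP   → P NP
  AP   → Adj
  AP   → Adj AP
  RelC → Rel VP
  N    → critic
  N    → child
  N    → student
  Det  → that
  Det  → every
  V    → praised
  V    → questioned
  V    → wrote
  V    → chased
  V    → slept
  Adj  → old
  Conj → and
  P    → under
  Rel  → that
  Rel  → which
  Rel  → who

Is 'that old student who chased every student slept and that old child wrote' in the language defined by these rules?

Grammatical

[S [S [NP [NP [Det that] [AP [Adj old]] [N student]] [RelC [Rel who] [VP [V chased] [NP [Det every] [N student]]]]] [VP [V slept]]] [Conj and] [S [NP [Det that] [AP [Adj old]] [N child]] [VP [V wrote]]]]
The bracketing above is licensed at every node by one of the given productions, with S at the root.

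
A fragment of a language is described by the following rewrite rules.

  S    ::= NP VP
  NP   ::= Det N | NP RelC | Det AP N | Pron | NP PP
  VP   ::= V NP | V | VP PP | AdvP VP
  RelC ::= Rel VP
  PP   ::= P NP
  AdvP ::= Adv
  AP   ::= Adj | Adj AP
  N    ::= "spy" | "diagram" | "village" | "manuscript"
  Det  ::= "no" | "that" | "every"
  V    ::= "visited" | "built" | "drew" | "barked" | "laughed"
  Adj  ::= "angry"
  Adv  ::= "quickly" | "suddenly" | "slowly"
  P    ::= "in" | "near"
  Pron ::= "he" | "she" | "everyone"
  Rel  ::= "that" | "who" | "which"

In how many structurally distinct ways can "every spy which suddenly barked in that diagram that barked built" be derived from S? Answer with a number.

Two of the 6 distinct bracketings:
[S [NP [NP [Det every] [N spy]] [RelC [Rel which] [VP [VP [AdvP [Adv suddenly]] [VP [V barked]]] [PP [P in] [NP [NP [Det that] [N diagram]] [RelC [Rel that] [VP [V barked]]]]]]]] [VP [V built]]]
[S [NP [NP [Det every] [N spy]] [RelC [Rel which] [VP [AdvP [Adv suddenly]] [VP [VP [V barked]] [PP [P in] [NP [NP [Det that] [N diagram]] [RelC [Rel that] [VP [V barked]]]]]]]]] [VP [V built]]]
The trees differ in how a recursive rule is bracketed over the same span.

6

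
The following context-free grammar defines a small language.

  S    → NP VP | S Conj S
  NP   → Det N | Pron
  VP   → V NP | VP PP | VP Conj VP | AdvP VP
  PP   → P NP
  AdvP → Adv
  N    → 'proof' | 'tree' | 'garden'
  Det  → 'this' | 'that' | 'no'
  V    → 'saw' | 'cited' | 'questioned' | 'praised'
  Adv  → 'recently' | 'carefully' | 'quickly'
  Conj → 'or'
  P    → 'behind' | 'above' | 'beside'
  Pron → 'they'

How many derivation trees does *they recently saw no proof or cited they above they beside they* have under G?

9

Two of the 9 distinct bracketings:
[S [NP [Pron they]] [VP [VP [VP [VP [AdvP [Adv recently]] [VP [V saw] [NP [Det no] [N proof]]]] [Conj or] [VP [V cited] [NP [Pron they]]]] [PP [P above] [NP [Pron they]]]] [PP [P beside] [NP [Pron they]]]]]
[S [NP [Pron they]] [VP [VP [VP [AdvP [Adv recently]] [VP [VP [V saw] [NP [Det no] [N proof]]] [Conj or] [VP [V cited] [NP [Pron they]]]]] [PP [P above] [NP [Pron they]]]] [PP [P beside] [NP [Pron they]]]]]
The trees differ in how a recursive rule is bracketed over the same span.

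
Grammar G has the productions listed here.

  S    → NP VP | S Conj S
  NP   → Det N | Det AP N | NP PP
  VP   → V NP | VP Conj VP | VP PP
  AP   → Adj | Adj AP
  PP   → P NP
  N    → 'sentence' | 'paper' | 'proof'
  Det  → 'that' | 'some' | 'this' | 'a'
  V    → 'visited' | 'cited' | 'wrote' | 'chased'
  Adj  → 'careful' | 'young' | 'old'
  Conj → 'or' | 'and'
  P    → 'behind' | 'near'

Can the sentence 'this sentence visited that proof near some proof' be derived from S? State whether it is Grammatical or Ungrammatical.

Grammatical

S
  NP
    Det: this
    N: sentence
  VP
    V: visited
    NP
      NP
        Det: that
        N: proof
      PP
        P: near
        NP
          Det: some
          N: proof
The bracketing above is licensed at every node by one of the given productions, with S at the root.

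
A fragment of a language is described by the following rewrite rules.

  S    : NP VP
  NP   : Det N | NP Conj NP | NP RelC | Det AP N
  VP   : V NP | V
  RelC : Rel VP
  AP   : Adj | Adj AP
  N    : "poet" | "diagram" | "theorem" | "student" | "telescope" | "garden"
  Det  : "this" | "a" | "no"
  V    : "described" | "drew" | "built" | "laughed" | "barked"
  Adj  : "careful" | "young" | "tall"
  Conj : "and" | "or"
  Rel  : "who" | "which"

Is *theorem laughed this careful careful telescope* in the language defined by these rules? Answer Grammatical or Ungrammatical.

Ungrammatical

For S → NP VP, no prefix of the string parses as an NP.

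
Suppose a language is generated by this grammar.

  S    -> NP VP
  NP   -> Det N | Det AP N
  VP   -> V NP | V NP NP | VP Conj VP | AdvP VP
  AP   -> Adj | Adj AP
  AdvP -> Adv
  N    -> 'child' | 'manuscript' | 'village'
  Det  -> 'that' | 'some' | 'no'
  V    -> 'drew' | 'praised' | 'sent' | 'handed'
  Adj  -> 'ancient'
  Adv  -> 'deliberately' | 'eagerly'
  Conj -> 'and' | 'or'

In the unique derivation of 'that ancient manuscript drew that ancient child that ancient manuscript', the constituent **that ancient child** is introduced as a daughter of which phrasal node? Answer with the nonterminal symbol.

S
  NP
    Det: that
    AP
      Adj: ancient
    N: manuscript
  VP
    V: drew
    NP
      Det: that
      AP
        Adj: ancient
      N: child
    NP
      Det: that
      AP
        Adj: ancient
      N: manuscript
The span 'that ancient child' is the NP node built by NP → Det AP N.
Its mother is the VP built by VP → V NP NP.

VP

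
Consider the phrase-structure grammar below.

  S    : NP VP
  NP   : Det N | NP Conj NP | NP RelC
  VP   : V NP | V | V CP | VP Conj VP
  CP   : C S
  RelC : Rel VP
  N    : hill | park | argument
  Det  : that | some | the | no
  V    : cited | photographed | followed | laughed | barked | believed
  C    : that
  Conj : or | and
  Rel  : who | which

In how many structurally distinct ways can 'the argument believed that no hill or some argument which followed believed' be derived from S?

The two bracketings:
[S [NP [Det the] [N argument]] [VP [V believed] [CP [C that] [S [NP [NP [Det no] [N hill]] [Conj or] [NP [NP [Det some] [N argument]] [RelC [Rel which] [VP [V followed]]]]] [VP [V believed]]]]]]
[S [NP [Det the] [N argument]] [VP [V believed] [CP [C that] [S [NP [NP [NP [Det no] [N hill]] [Conj or] [NP [Det some] [N argument]]] [RelC [Rel which] [VP [V followed]]]] [VP [V believed]]]]]]
The trees differ in how a recursive rule is bracketed over the same span.

2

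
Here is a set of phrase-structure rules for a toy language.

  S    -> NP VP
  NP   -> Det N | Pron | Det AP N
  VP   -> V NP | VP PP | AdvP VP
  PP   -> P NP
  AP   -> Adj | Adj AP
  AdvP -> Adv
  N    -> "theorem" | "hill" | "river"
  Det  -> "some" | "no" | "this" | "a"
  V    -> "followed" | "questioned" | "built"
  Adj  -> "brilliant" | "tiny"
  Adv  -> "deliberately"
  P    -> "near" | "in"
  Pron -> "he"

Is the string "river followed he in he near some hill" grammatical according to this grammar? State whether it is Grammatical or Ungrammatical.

For S → NP VP, no prefix of the string parses as an NP.

Ungrammatical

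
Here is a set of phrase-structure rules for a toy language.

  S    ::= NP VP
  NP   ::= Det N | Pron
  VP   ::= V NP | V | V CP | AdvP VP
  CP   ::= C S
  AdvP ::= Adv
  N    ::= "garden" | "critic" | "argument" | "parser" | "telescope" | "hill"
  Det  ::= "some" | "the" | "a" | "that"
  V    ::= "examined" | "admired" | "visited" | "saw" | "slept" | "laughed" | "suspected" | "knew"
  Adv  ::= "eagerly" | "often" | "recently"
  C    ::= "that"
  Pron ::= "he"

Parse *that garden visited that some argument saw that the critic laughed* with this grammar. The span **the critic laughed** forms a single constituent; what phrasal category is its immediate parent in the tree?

[S [NP [Det that] [N garden]] [VP [V visited] [CP [C that] [S [NP [Det some] [N argument]] [VP [V saw] [CP [C that] [S [NP [Det the] [N critic]] [VP [V laughed]]]]]]]]]
The span 'the critic laughed' is the S node built by S → NP VP.
Its mother is the CP built by CP → C S.

CP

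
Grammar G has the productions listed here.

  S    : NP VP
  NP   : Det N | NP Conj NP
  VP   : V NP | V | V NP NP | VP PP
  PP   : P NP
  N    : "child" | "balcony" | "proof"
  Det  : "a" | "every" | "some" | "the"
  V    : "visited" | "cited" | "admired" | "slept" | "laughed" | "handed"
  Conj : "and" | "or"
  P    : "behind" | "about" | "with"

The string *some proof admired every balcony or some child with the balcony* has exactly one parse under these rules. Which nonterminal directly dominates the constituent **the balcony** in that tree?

S
  NP
    Det: some
    N: proof
  VP
    VP
      V: admired
      NP
        NP
          Det: every
          N: balcony
        Conj: or
        NP
          Det: some
          N: child
    PP
      P: with
      NP
        Det: the
        N: balcony
The span 'the balcony' is the NP node built by NP → Det N.
Its mother is the PP built by PP → P NP.

PP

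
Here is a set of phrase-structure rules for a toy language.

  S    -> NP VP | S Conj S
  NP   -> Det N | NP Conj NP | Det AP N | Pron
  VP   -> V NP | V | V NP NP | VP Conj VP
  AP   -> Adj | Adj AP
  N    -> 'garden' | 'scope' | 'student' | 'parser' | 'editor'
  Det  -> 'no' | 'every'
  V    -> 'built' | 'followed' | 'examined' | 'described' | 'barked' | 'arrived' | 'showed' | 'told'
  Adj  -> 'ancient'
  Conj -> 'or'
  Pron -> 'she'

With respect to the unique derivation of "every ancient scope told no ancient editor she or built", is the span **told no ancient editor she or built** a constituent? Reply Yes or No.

[S [NP [Det every] [AP [Adj ancient]] [N scope]] [VP [VP [V told] [NP [Det no] [AP [Adj ancient]] [N editor]] [NP [Pron she]]] [Conj or] [VP [V built]]]]
The words 'told no ancient editor she or built' are exhaustively dominated by a single VP node (built by VP → VP Conj VP), so they form a constituent.

Yes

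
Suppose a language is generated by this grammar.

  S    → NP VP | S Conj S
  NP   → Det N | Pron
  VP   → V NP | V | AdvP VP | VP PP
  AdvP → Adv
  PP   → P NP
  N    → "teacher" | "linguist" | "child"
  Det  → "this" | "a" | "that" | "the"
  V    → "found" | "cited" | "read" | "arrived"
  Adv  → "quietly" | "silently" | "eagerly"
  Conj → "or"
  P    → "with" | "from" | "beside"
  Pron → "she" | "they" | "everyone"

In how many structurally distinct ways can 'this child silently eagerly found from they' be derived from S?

3

Two of the 3 distinct bracketings:
[S [NP [Det this] [N child]] [VP [AdvP [Adv silently]] [VP [AdvP [Adv eagerly]] [VP [VP [V found]] [PP [P from] [NP [Pron they]]]]]]]
[S [NP [Det this] [N child]] [VP [AdvP [Adv silently]] [VP [VP [AdvP [Adv eagerly]] [VP [V found]]] [PP [P from] [NP [Pron they]]]]]]
The trees differ in how a recursive rule is bracketed over the same span.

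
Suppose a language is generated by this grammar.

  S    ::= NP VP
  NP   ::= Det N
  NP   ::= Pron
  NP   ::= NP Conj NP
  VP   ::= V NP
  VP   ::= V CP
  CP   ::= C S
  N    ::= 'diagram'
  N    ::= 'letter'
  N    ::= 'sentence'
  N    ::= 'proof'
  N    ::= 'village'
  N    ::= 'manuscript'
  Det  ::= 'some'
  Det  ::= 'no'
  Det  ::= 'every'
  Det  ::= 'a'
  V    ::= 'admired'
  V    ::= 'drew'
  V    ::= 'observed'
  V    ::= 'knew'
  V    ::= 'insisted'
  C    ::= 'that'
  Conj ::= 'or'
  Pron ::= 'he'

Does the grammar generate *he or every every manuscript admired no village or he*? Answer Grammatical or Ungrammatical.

A Det word can never sit immediately before a Det word in any string this grammar generates, so the substring 'every every' rules out a derivation.

Ungrammatical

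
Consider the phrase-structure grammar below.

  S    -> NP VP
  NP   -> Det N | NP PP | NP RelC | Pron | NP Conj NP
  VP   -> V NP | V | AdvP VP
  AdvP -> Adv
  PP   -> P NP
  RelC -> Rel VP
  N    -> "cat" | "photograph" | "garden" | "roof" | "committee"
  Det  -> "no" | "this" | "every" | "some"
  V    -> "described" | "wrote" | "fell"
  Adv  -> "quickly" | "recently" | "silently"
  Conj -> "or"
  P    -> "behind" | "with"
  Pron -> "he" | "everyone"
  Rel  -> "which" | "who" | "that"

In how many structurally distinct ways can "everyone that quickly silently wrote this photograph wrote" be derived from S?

1

[S [NP [NP [Pron everyone]] [RelC [Rel that] [VP [AdvP [Adv quickly]] [VP [AdvP [Adv silently]] [VP [V wrote] [NP [Det this] [N photograph]]]]]]] [VP [V wrote]]]
No rule offers an alternative attachment or grouping for any span, so this is the only derivation.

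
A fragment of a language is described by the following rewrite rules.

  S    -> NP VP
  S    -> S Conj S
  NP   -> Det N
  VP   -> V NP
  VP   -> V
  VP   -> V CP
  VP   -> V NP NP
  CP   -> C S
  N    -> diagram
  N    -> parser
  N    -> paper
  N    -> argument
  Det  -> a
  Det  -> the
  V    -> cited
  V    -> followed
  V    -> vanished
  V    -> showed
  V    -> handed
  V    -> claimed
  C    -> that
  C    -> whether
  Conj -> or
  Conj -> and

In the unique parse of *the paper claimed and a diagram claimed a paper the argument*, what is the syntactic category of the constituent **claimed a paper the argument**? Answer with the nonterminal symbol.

VP

[S [S [NP [Det the] [N paper]] [VP [V claimed]]] [Conj and] [S [NP [Det a] [N diagram]] [VP [V claimed] [NP [Det a] [N paper]] [NP [Det the] [N argument]]]]]
The span 'claimed a paper the argument' is the VP node built by VP → V NP NP.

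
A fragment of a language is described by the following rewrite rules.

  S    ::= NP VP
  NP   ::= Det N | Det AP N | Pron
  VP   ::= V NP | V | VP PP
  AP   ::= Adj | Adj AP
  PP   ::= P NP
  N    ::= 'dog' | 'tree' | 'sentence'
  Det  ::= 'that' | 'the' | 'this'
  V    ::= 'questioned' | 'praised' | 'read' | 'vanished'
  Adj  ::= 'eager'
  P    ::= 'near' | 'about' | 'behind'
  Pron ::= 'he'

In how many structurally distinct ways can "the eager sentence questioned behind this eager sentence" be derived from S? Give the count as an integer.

1

[S [NP [Det the] [AP [Adj eager]] [N sentence]] [VP [VP [V questioned]] [PP [P behind] [NP [Det this] [AP [Adj eager]] [N sentence]]]]]
No rule offers an alternative attachment or grouping for any span, so this is the only derivation.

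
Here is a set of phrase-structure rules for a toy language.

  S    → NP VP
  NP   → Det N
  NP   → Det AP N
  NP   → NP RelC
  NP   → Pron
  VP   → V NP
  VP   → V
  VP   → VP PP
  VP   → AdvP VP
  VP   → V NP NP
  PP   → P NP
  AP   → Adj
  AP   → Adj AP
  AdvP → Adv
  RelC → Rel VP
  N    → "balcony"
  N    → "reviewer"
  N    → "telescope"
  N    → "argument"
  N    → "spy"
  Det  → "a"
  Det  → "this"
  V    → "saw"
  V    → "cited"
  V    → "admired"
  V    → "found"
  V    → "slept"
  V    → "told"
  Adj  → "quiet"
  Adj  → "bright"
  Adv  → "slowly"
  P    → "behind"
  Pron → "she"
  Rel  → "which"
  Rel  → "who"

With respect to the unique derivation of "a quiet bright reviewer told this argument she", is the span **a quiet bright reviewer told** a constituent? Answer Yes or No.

No

[S [NP [Det a] [AP [Adj quiet] [AP [Adj bright]]] [N reviewer]] [VP [V told] [NP [Det this] [N argument]] [NP [Pron she]]]]
The smallest constituent containing 'a quiet bright reviewer told' is the S spanning 'a quiet bright reviewer told this argument she'; no single node in the tree dominates exactly the given words.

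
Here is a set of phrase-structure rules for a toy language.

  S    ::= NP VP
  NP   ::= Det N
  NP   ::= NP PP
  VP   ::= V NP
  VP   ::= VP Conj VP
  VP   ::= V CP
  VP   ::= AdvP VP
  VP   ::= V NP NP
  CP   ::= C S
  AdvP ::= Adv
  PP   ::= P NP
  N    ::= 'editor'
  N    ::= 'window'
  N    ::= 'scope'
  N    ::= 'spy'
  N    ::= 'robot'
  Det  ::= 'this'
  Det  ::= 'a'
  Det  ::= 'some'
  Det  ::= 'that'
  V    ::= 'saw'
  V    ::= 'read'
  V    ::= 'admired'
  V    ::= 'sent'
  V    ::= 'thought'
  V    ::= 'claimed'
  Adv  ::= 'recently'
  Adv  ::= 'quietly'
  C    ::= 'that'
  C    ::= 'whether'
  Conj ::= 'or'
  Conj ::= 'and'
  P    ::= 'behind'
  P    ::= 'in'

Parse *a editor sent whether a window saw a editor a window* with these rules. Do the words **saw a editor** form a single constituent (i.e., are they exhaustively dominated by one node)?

[S [NP [Det a] [N editor]] [VP [V sent] [CP [C whether] [S [NP [Det a] [N window]] [VP [V saw] [NP [Det a] [N editor]] [NP [Det a] [N window]]]]]]]
The smallest constituent containing 'saw a editor' is the VP spanning 'saw a editor a window'; no single node in the tree dominates exactly the given words.

No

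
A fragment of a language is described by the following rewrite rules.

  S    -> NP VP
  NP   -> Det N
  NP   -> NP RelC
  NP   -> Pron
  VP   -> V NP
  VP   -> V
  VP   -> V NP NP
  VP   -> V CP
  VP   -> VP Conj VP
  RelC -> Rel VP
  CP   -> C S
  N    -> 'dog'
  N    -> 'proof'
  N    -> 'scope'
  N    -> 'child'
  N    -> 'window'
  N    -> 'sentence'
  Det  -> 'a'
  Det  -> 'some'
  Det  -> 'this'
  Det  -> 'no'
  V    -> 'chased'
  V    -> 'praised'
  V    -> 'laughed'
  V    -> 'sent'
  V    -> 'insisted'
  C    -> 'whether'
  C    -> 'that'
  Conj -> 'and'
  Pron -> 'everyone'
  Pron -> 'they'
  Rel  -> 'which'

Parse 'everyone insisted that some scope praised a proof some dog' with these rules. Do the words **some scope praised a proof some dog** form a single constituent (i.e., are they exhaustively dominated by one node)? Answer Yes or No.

Yes

[S [NP [Pron everyone]] [VP [V insisted] [CP [C that] [S [NP [Det some] [N scope]] [VP [V praised] [NP [Det a] [N proof]] [NP [Det some] [N dog]]]]]]]
The words 'some scope praised a proof some dog' are exhaustively dominated by a single S node (built by S → NP VP), so they form a constituent.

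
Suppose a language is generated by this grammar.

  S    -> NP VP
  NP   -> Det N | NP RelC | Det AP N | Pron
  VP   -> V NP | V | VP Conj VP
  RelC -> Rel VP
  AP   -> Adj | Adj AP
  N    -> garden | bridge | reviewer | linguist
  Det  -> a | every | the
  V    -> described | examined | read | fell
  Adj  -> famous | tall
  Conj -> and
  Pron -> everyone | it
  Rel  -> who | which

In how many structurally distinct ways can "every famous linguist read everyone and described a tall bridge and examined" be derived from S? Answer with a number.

2

The two bracketings:
[S [NP [Det every] [AP [Adj famous]] [N linguist]] [VP [VP [V read] [NP [Pron everyone]]] [Conj and] [VP [VP [V described] [NP [Det a] [AP [Adj tall]] [N bridge]]] [Conj and] [VP [V examined]]]]]
[S [NP [Det every] [AP [Adj famous]] [N linguist]] [VP [VP [VP [V read] [NP [Pron everyone]]] [Conj and] [VP [V described] [NP [Det a] [AP [Adj tall]] [N bridge]]]] [Conj and] [VP [V examined]]]]
The trees differ in how a recursive rule is bracketed over the same span.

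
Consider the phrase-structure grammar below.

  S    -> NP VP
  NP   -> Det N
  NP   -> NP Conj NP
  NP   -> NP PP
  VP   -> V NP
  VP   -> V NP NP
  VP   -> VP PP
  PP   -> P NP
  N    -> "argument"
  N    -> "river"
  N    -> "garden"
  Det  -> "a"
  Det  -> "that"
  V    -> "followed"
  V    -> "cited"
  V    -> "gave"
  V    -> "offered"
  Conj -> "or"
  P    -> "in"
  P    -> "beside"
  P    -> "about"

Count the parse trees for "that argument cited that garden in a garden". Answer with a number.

2

The two bracketings:
[S [NP [Det that] [N argument]] [VP [V cited] [NP [NP [Det that] [N garden]] [PP [P in] [NP [Det a] [N garden]]]]]]
[S [NP [Det that] [N argument]] [VP [VP [V cited] [NP [Det that] [N garden]]] [PP [P in] [NP [Det a] [N garden]]]]]
The difference turns on whether NP → NP PP is used at the relevant span, versus an alternative expansion of NP.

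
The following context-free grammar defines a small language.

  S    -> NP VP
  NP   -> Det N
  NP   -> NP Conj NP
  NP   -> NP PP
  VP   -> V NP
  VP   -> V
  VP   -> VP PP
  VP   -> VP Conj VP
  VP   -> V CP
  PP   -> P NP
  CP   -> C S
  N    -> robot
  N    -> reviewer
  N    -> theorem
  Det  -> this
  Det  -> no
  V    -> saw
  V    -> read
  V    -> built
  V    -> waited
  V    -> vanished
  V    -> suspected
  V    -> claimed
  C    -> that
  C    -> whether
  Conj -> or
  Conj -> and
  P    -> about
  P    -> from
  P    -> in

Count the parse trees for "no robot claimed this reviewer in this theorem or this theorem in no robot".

10

Two of the 10 distinct bracketings:
[S [NP [Det no] [N robot]] [VP [V claimed] [NP [NP [NP [Det this] [N reviewer]] [PP [P in] [NP [Det this] [N theorem]]]] [Conj or] [NP [NP [Det this] [N theorem]] [PP [P in] [NP [Det no] [N robot]]]]]]]
[S [NP [Det no] [N robot]] [VP [V claimed] [NP [NP [Det this] [N reviewer]] [PP [P in] [NP [NP [Det this] [N theorem]] [Conj or] [NP [NP [Det this] [N theorem]] [PP [P in] [NP [Det no] [N robot]]]]]]]]]
The trees differ in how a recursive rule is bracketed over the same span.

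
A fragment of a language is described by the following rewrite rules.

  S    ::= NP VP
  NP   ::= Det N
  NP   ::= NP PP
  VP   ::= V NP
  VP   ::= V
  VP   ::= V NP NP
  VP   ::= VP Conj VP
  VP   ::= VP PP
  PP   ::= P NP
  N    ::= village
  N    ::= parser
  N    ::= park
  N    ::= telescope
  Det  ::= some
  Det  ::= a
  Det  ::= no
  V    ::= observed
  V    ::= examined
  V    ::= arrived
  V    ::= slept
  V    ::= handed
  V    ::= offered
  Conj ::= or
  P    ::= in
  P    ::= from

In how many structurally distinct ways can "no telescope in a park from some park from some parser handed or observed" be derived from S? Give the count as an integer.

Two of the 5 distinct bracketings:
[S [NP [NP [Det no] [N telescope]] [PP [P in] [NP [NP [Det a] [N park]] [PP [P from] [NP [NP [Det some] [N park]] [PP [P from] [NP [Det some] [N parser]]]]]]]] [VP [VP [V handed]] [Conj or] [VP [V observed]]]]
[S [NP [NP [Det no] [N telescope]] [PP [P in] [NP [NP [NP [Det a] [N park]] [PP [P from] [NP [Det some] [N park]]]] [PP [P from] [NP [Det some] [N parser]]]]]] [VP [VP [V handed]] [Conj or] [VP [V observed]]]]
The trees differ in how a recursive rule is bracketed over the same span.

5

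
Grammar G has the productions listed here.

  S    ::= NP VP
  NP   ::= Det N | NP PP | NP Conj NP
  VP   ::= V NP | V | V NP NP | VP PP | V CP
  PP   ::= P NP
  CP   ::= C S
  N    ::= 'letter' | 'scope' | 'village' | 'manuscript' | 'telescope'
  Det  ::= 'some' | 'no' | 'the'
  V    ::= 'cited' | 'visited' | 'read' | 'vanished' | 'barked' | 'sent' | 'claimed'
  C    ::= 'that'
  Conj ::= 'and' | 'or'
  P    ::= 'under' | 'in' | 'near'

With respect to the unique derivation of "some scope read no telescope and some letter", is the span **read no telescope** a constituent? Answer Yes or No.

[S [NP [Det some] [N scope]] [VP [V read] [NP [NP [Det no] [N telescope]] [Conj and] [NP [Det some] [N letter]]]]]
The smallest constituent containing 'read no telescope' is the VP spanning 'read no telescope and some letter'; no single node in the tree dominates exactly the given words.

No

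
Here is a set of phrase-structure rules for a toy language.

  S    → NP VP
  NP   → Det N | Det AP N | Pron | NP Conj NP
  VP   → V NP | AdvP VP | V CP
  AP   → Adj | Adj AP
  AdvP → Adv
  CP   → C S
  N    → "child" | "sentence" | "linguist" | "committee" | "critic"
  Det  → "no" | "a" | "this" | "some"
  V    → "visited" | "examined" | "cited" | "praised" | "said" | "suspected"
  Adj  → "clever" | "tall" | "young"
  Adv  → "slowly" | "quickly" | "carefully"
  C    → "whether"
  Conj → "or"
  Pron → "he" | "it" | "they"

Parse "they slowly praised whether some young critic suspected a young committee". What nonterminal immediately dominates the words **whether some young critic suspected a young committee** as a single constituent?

CP

[S [NP [Pron they]] [VP [AdvP [Adv slowly]] [VP [V praised] [CP [C whether] [S [NP [Det some] [AP [Adj young]] [N critic]] [VP [V suspected] [NP [Det a] [AP [Adj young]] [N committee]]]]]]]]
The span 'whether some young critic suspected a young committee' is the CP node built by CP → C S.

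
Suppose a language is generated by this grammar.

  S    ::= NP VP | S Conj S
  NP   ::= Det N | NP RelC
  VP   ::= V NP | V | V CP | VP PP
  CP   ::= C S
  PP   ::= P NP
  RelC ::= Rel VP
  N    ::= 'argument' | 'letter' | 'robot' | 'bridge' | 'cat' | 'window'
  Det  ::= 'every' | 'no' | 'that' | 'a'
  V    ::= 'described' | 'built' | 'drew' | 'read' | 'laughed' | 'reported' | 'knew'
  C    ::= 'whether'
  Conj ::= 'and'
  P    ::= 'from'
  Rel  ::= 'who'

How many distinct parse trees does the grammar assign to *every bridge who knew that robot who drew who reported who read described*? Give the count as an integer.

4

Two of the 4 distinct bracketings:
[S [NP [NP [Det every] [N bridge]] [RelC [Rel who] [VP [V knew] [NP [NP [NP [NP [Det that] [N robot]] [RelC [Rel who] [VP [V drew]]]] [RelC [Rel who] [VP [V reported]]]] [RelC [Rel who] [VP [V read]]]]]]] [VP [V described]]]
[S [NP [NP [NP [Det every] [N bridge]] [RelC [Rel who] [VP [V knew] [NP [NP [NP [Det that] [N robot]] [RelC [Rel who] [VP [V drew]]]] [RelC [Rel who] [VP [V reported]]]]]]] [RelC [Rel who] [VP [V read]]]] [VP [V described]]]
The trees differ in how a recursive rule is bracketed over the same span.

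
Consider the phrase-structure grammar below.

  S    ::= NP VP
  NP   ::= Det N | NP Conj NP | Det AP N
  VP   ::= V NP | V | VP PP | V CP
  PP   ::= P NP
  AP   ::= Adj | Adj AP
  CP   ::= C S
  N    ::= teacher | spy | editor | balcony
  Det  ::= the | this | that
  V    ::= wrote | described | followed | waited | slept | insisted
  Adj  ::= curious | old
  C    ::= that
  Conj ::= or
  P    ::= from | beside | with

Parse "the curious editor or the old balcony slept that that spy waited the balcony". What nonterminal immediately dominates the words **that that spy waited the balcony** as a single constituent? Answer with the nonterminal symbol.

[S [NP [NP [Det the] [AP [Adj curious]] [N editor]] [Conj or] [NP [Det the] [AP [Adj old]] [N balcony]]] [VP [V slept] [CP [C that] [S [NP [Det that] [N spy]] [VP [V waited] [NP [Det the] [N balcony]]]]]]]
The span 'that that spy waited the balcony' is the CP node built by CP → C S.

CP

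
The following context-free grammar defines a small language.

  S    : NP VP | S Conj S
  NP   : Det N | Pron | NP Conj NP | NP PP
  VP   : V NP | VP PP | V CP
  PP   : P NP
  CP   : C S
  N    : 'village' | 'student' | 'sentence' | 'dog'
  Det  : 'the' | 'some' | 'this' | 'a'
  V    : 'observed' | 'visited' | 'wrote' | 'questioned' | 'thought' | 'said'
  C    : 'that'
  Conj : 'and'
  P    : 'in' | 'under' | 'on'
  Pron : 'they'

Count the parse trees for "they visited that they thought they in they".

3

Two of the 3 distinct bracketings:
[S [NP [Pron they]] [VP [VP [V visited] [CP [C that] [S [NP [Pron they]] [VP [V thought] [NP [Pron they]]]]]] [PP [P in] [NP [Pron they]]]]]
[S [NP [Pron they]] [VP [V visited] [CP [C that] [S [NP [Pron they]] [VP [V thought] [NP [NP [Pron they]] [PP [P in] [NP [Pron they]]]]]]]]]
The difference turns on whether NP → NP PP is used at the relevant span, versus an alternative expansion of NP.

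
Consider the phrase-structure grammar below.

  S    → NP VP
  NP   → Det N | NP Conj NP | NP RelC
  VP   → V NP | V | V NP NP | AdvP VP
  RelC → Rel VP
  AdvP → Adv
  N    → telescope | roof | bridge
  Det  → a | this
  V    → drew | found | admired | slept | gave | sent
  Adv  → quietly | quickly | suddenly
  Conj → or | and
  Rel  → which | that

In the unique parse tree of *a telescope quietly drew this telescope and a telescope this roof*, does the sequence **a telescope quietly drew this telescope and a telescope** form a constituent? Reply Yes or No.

No

[S [NP [Det a] [N telescope]] [VP [AdvP [Adv quietly]] [VP [V drew] [NP [NP [Det this] [N telescope]] [Conj and] [NP [Det a] [N telescope]]] [NP [Det this] [N roof]]]]]
The smallest constituent containing 'a telescope quietly drew this telescope and a telescope' is the S spanning 'a telescope quietly drew this telescope and a telescope this roof'; no single node in the tree dominates exactly the given words.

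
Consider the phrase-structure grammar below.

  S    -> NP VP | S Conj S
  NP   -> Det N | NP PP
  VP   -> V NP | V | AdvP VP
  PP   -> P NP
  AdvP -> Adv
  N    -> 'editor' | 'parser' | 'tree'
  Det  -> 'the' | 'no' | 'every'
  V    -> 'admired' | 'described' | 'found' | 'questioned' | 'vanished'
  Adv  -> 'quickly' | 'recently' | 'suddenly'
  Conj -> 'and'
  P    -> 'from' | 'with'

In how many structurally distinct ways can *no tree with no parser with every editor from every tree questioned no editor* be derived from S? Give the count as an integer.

Two of the 5 distinct bracketings:
[S [NP [NP [Det no] [N tree]] [PP [P with] [NP [NP [Det no] [N parser]] [PP [P with] [NP [NP [Det every] [N editor]] [PP [P from] [NP [Det every] [N tree]]]]]]]] [VP [V questioned] [NP [Det no] [N editor]]]]
[S [NP [NP [Det no] [N tree]] [PP [P with] [NP [NP [NP [Det no] [N parser]] [PP [P with] [NP [Det every] [N editor]]]] [PP [P from] [NP [Det every] [N tree]]]]]] [VP [V questioned] [NP [Det no] [N editor]]]]
The trees differ in how a recursive rule is bracketed over the same span.

5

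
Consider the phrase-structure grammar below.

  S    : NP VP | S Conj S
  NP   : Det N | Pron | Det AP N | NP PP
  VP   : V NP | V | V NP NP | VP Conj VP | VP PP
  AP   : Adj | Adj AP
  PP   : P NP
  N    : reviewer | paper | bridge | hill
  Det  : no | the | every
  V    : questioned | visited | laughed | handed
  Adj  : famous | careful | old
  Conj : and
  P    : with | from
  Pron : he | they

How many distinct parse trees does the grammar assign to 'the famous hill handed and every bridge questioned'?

[S [S [NP [Det the] [AP [Adj famous]] [N hill]] [VP [V handed]]] [Conj and] [S [NP [Det every] [N bridge]] [VP [V questioned]]]]
No rule offers an alternative attachment or grouping for any span, so this is the only derivation.

1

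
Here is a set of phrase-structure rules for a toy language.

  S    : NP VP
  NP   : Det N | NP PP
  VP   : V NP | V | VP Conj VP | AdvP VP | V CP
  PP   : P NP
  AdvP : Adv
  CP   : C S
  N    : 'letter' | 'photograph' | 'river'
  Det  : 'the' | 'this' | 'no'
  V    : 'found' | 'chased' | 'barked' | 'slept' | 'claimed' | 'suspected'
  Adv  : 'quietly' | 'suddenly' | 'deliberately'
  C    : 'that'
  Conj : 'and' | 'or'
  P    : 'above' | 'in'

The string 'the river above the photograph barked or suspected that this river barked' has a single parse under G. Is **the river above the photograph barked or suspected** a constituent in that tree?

[S [NP [NP [Det the] [N river]] [PP [P above] [NP [Det the] [N photograph]]]] [VP [VP [V barked]] [Conj or] [VP [V suspected] [CP [C that] [S [NP [Det this] [N river]] [VP [V barked]]]]]]]
The smallest constituent containing 'the river above the photograph barked or suspected' is the S spanning 'the river above the photograph barked or suspected that this river barked'; no single node in the tree dominates exactly the given words.

No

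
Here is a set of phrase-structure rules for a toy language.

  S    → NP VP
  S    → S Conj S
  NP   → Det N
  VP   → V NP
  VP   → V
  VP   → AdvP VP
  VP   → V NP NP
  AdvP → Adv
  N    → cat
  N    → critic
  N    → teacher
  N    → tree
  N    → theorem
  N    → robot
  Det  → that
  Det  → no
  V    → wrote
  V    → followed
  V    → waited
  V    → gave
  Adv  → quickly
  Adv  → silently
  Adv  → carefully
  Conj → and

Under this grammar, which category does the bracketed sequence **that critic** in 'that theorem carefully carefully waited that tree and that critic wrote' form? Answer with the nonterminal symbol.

[S [S [NP [Det that] [N theorem]] [VP [AdvP [Adv carefully]] [VP [AdvP [Adv carefully]] [VP [V waited] [NP [Det that] [N tree]]]]]] [Conj and] [S [NP [Det that] [N critic]] [VP [V wrote]]]]
The span 'that critic' is the NP node built by NP → Det N.

NP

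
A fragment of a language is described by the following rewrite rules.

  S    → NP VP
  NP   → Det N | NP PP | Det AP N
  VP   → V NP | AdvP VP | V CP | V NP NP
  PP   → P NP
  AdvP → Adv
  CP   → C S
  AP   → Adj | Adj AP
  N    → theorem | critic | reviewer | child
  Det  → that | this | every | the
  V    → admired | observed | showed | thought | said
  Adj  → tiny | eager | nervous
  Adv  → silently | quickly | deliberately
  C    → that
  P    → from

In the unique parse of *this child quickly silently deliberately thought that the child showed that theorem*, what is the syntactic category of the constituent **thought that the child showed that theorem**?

[S [NP [Det this] [N child]] [VP [AdvP [Adv quickly]] [VP [AdvP [Adv silently]] [VP [AdvP [Adv deliberately]] [VP [V thought] [CP [C that] [S [NP [Det the] [N child]] [VP [V showed] [NP [Det that] [N theorem]]]]]]]]]]
The span 'thought that the child showed that theorem' is the VP node built by VP → V CP.

VP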